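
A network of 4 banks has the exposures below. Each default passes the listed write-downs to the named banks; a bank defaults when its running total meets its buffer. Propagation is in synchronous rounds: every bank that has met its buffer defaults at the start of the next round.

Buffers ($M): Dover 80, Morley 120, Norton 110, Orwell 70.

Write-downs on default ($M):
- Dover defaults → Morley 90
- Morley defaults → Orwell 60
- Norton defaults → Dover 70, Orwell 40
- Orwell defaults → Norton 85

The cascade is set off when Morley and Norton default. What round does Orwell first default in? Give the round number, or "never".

2

Round 1 — Morley, Norton default (initial).
  Dover: +70 → 70 < 80
  Orwell: +60+40 → 100 ≥ 70
Round 2 — Orwell defaults.
No further defaults.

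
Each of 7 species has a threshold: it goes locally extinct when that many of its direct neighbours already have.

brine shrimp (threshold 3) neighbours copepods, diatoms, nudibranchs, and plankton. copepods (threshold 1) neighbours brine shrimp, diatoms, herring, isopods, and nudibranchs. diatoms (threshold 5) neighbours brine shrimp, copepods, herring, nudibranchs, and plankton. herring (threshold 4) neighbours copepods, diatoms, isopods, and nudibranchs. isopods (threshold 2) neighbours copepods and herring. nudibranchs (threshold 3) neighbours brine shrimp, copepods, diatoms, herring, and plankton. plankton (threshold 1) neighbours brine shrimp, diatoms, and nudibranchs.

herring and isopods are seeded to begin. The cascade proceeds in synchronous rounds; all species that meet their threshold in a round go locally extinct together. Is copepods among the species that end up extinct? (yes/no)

Round 1 — herring, isopods go locally extinct (initial).
Round 2 — checking thresholds:
  copepods: 2 of 5 neighbours ≥ 1, goes locally extinct.
  diatoms: 1 of 5 neighbours < 5, below threshold.
  nudibranchs: 1 of 5 neighbours < 3, below threshold.
Round 3 — no new extinctions; cascade stops.

yes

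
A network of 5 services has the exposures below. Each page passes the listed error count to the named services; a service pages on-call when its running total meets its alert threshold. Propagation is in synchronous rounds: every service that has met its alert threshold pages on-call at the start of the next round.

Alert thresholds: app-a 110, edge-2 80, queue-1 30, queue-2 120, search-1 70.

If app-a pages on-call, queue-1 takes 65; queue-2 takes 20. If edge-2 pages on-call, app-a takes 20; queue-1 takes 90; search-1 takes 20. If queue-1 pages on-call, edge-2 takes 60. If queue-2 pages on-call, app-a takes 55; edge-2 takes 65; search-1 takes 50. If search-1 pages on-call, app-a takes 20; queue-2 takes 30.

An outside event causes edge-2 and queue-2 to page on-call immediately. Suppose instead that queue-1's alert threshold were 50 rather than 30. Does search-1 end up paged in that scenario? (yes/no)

yes

With queue-1's alert threshold at 50:
Round 1 — edge-2, queue-2 page on-call (initial).
  app-a: +20+55 → 75 < 110
  queue-1: +90 → 90 ≥ 50
  search-1: +20+50 → 70 ≥ 70
Round 2 — queue-1, search-1 page on-call.
  app-a: +20 → 95 < 110
No further pages.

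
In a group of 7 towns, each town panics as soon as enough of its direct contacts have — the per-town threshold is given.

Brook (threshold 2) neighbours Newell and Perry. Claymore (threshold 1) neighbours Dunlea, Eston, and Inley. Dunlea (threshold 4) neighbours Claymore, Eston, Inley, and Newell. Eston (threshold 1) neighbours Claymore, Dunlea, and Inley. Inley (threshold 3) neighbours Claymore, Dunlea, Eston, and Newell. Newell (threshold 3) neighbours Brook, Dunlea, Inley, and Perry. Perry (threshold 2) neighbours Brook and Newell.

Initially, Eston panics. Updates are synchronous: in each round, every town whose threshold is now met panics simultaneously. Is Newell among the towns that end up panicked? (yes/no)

Round 1 — Eston panics (initial).
Round 2 — checking thresholds:
  Claymore: 1 of 3 neighbours ≥ 1, panics.
  Dunlea: 1 of 4 neighbours < 4, not yet.
  Inley: 1 of 4 neighbours < 3, not yet.
Round 3 — no new panics; cascade stops.

no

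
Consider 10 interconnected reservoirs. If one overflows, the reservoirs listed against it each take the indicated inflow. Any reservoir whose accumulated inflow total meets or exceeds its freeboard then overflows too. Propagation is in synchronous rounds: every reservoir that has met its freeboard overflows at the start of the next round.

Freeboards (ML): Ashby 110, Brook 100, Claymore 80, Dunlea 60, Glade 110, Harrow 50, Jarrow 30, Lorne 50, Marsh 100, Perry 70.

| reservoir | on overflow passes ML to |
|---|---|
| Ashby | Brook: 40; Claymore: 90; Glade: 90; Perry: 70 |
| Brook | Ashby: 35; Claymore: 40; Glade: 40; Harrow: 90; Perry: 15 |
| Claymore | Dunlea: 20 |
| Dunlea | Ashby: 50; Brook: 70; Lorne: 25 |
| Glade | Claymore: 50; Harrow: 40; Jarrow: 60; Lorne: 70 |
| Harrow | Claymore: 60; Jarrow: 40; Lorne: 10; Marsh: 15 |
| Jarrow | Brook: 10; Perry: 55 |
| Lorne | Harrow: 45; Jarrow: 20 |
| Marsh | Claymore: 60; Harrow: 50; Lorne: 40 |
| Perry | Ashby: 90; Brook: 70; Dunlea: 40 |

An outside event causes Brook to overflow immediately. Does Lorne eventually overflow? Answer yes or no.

Round 1 — Brook overflows (initial).
  Ashby: +35 → 35 < 110
  Claymore: +40 → 40 < 80
  Glade: +40 → 40 < 110
  Harrow: +90 → 90 ≥ 50
  Perry: +15 → 15 < 70
Round 2 — Harrow overflows.
  Claymore: +60 → 100 ≥ 80
  Jarrow: +40 → 40 ≥ 30
  Lorne: +10 → 10 < 50
  Marsh: +15 → 15 < 100
Round 3 — Claymore, Jarrow overflow.
  Dunlea: +20 → 20 < 60
  Perry: +55 → 70 ≥ 70
Round 4 — Perry overflows.
  Ashby: +90 → 125 ≥ 110
  Dunlea: +40 → 60 ≥ 60
Round 5 — Ashby, Dunlea overflow.
  Glade: +90 → 130 ≥ 110
  Lorne: +25 → 35 < 50
Round 6 — Glade overflows.
  Lorne: +70 → 105 ≥ 50
Round 7 — Lorne overflows.
No further overflows.

yes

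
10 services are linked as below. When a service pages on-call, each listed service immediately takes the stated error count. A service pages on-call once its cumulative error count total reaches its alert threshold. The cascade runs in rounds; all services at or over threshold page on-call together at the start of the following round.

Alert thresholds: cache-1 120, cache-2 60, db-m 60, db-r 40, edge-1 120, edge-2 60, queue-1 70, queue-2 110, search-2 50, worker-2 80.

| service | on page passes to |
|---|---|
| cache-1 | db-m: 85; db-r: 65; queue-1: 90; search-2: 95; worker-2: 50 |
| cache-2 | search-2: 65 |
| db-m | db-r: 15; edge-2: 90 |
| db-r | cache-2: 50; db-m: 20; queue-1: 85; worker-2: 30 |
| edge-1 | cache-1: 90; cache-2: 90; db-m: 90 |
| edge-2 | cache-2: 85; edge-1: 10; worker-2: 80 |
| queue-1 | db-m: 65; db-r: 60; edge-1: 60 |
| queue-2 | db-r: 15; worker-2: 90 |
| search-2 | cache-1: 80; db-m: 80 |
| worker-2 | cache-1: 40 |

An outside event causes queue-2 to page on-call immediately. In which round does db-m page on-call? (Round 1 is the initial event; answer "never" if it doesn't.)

never

Round 1 — queue-2 pages on-call (initial).
  db-r: +15 → 15 < 40
  worker-2: +90 → 90 ≥ 80
Round 2 — worker-2 pages on-call.
  cache-1: +40 → 40 < 120
No further pages.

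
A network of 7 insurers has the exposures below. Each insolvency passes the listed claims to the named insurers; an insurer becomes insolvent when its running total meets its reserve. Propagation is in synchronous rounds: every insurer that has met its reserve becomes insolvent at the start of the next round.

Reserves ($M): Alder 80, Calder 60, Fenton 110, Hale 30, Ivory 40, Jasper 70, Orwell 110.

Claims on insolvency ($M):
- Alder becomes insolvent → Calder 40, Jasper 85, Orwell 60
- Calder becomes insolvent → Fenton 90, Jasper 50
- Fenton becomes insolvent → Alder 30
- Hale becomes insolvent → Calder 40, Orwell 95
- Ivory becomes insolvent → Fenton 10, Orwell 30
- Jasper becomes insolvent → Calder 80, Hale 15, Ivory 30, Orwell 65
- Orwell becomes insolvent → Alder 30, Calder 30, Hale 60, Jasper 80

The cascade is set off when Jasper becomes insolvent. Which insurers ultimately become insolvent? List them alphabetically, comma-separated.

Calder, Jasper

Round 1 — Jasper becomes insolvent (initial).
  Calder: +80 → 80 ≥ 60
  Hale: +15 → 15 < 30
  Ivory: +30 → 30 < 40
  Orwell: +65 → 65 < 110
Round 2 — Calder becomes insolvent.
  Fenton: +90 → 90 < 110
No further insolvencies.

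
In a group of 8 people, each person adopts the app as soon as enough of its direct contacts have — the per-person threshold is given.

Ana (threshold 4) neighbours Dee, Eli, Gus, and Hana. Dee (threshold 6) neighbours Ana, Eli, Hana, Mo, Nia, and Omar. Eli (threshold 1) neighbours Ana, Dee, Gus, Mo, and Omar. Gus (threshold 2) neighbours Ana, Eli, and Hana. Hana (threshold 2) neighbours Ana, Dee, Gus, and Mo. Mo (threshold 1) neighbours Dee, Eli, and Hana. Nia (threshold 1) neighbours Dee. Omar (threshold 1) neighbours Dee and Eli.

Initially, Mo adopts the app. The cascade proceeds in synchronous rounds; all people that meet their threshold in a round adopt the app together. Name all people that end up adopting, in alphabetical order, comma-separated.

Eli, Mo, Omar

Round 1 — Mo adopts the app (initial).
Round 2 — checking thresholds:
  Dee: 1 of 6 neighbours < 6, not yet.
  Eli: 1 of 5 neighbours ≥ 1, adopts the app.
  Hana: 1 of 4 neighbours < 2, not yet.
Round 3 — checking thresholds:
  Ana: 1 of 4 neighbours < 4, not yet.
  Dee: 2 of 6 neighbours < 6, not yet.
  Gus: 1 of 3 neighbours < 2, not yet.
  Hana: 1 of 4 neighbours < 2, not yet.
  Omar: 1 of 2 neighbours ≥ 1, adopts the app.
Round 4 — no new adoptions; cascade stops.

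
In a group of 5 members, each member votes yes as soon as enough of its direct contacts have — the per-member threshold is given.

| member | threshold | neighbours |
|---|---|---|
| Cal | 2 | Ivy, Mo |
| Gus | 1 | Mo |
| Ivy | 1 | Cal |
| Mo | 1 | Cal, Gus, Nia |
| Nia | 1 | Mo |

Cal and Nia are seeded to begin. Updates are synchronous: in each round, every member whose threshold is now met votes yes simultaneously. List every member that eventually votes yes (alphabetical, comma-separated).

Cal, Gus, Ivy, Mo, Nia

Round 1 — Cal, Nia vote yes (initial).
Round 2 — checking thresholds:
  Ivy: 1 of 1 neighbours ≥ 1, votes yes.
  Mo: 2 of 3 neighbours ≥ 1, votes yes.
Round 3 — checking thresholds:
  Gus: 1 of 1 neighbours ≥ 1, votes yes.
Round 4 — no new yes votes; cascade stops.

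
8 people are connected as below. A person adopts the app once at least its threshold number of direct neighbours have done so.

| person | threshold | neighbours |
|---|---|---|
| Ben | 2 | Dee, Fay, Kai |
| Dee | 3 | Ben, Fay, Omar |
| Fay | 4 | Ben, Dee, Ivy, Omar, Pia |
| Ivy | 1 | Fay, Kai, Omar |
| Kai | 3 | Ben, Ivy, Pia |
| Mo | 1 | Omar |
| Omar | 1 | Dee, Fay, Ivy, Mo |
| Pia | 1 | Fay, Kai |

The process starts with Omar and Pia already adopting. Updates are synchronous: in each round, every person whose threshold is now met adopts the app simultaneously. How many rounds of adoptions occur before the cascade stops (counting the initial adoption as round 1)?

2

Round 1 — Omar, Pia adopt the app (initial).
Round 2 — checking thresholds:
  Dee: 1 of 3 neighbours < 3, holds.
  Fay: 2 of 5 neighbours < 4, holds.
  Ivy: 1 of 3 neighbours ≥ 1, adopts the app.
  Kai: 1 of 3 neighbours < 3, holds.
  Mo: 1 of 1 neighbours ≥ 1, adopts the app.
Round 3 — no new adoptions; cascade stops.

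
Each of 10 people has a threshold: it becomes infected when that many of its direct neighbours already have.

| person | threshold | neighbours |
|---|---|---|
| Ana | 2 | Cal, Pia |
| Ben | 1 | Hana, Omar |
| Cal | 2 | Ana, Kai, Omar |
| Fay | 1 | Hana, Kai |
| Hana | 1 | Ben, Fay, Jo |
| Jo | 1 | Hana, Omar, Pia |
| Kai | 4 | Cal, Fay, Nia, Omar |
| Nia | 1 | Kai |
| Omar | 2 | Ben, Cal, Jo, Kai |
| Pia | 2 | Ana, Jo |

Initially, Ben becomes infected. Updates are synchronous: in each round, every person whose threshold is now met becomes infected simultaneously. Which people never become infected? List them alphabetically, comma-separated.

Round 1 — Ben becomes infected (initial).
Round 2 — checking thresholds:
  Hana: 1 of 3 neighbours ≥ 1, becomes infected.
  Omar: 1 of 4 neighbours < 2, below threshold.
Round 3 — checking thresholds:
  Fay: 1 of 2 neighbours ≥ 1, becomes infected.
  Jo: 1 of 3 neighbours ≥ 1, becomes infected.
  Omar: 1 of 4 neighbours < 2, below threshold.
Round 4 — checking thresholds:
  Kai: 1 of 4 neighbours < 4, below threshold.
  Omar: 2 of 4 neighbours ≥ 2, becomes infected.
  Pia: 1 of 2 neighbours < 2, below threshold.
Round 5 — no new infections; cascade stops.

Ana, Cal, Kai, Nia, Pia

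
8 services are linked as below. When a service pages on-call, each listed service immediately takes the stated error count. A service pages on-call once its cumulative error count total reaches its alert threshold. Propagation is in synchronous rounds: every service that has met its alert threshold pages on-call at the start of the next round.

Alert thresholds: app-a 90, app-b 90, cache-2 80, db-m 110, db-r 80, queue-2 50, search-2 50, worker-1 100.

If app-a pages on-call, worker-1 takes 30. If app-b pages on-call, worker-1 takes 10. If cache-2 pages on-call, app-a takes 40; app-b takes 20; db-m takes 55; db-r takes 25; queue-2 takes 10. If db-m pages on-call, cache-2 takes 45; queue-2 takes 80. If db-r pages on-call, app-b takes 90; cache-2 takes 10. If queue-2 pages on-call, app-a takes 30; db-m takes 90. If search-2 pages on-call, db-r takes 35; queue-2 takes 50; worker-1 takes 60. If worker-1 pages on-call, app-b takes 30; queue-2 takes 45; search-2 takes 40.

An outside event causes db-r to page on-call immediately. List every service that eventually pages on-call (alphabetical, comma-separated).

Round 1 — db-r pages on-call (initial).
  app-b: +90 → 90 ≥ 90
  cache-2: +10 → 10 < 80
Round 2 — app-b pages on-call.
  worker-1: +10 → 10 < 100
No further pages.

app-b, db-r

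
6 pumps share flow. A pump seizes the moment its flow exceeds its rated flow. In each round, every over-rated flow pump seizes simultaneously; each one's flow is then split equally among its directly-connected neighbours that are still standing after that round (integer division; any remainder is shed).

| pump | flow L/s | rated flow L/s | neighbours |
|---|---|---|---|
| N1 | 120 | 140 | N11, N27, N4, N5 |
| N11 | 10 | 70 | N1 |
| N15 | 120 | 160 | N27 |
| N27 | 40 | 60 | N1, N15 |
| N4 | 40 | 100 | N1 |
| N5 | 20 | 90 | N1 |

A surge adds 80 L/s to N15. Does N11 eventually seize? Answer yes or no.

Round 1 — N15 at 200 > 160. N15 seizes.
  N15 sheds 200 L/s to N27: 200 each.
    N27: 40+200 = 240 > 60
Round 2 — N27 seizes.
  N27 sheds 240 L/s to N1: 240 each.
    N1: 120+240 = 360 > 140
Round 3 — N1 seizes.
  N1 sheds 360 L/s to N11, N4, N5: 120 each.
    N11: 10+120 = 130 > 70
    N4: 40+120 = 160 > 100
    N5: 20+120 = 140 > 90
Round 4 — N11, N4, N5 seize.
  N11 sheds 130 L/s: no online neighbours, lost.
  N4 sheds 160 L/s: no online neighbours, lost.
  N5 sheds 140 L/s: no online neighbours, lost.
No further seizures.

yes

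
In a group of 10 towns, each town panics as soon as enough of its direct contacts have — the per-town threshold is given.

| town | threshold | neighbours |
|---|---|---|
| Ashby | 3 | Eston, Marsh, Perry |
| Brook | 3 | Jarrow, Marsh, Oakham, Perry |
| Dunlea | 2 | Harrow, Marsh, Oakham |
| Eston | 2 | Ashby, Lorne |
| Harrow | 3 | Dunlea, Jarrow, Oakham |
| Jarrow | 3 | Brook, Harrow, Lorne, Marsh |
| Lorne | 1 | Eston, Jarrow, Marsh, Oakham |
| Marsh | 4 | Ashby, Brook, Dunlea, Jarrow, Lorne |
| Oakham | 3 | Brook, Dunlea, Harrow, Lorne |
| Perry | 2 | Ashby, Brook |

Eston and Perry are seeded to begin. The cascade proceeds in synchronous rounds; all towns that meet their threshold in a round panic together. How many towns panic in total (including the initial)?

Round 1 — Eston, Perry panic (initial).
Round 2 — checking thresholds:
  Ashby: 2 of 3 neighbours < 3, holds.
  Brook: 1 of 4 neighbours < 3, holds.
  Lorne: 1 of 4 neighbours ≥ 1, panics.
Round 3 — no new panics; cascade stops.

3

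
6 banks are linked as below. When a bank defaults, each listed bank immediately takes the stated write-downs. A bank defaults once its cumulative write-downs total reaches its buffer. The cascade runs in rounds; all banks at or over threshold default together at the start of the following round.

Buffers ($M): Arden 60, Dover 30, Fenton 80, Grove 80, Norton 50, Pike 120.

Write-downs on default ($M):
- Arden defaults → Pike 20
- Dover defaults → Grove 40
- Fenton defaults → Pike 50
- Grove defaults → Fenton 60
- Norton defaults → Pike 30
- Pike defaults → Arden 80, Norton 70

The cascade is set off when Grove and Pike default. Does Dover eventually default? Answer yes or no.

Round 1 — Grove, Pike default (initial).
  Arden: +80 → 80 ≥ 60
  Fenton: +60 → 60 < 80
  Norton: +70 → 70 ≥ 50
Round 2 — Arden, Norton default.
No further defaults.

no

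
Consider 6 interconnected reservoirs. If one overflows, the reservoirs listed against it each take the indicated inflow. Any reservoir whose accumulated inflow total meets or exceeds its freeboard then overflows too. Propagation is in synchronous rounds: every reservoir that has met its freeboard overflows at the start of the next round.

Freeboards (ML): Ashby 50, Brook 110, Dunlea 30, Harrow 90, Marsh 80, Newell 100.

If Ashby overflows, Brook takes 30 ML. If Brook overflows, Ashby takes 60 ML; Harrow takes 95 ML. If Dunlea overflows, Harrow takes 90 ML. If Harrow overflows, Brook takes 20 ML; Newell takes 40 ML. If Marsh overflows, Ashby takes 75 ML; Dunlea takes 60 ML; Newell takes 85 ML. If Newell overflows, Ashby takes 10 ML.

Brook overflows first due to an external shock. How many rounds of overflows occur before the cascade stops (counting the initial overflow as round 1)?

Round 1 — Brook overflows (initial).
  Ashby: +60 → 60 ≥ 50
  Harrow: +95 → 95 ≥ 90
Round 2 — Ashby, Harrow overflow.
  Newell: +40 → 40 < 100
No further overflows.

2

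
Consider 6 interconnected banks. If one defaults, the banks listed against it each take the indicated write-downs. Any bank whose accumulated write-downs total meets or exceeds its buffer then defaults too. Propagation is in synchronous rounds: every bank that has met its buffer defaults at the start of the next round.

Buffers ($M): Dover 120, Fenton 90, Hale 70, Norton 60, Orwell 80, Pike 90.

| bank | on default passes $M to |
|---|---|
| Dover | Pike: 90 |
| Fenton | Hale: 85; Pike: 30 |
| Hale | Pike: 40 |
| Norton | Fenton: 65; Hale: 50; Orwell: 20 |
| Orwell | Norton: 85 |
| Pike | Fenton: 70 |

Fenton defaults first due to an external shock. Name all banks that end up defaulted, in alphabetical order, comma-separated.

Fenton, Hale

Round 1 — Fenton defaults (initial).
  Hale: +85 → 85 ≥ 70
  Pike: +30 → 30 < 90
Round 2 — Hale defaults.
  Pike: +40 → 70 < 90
No further defaults.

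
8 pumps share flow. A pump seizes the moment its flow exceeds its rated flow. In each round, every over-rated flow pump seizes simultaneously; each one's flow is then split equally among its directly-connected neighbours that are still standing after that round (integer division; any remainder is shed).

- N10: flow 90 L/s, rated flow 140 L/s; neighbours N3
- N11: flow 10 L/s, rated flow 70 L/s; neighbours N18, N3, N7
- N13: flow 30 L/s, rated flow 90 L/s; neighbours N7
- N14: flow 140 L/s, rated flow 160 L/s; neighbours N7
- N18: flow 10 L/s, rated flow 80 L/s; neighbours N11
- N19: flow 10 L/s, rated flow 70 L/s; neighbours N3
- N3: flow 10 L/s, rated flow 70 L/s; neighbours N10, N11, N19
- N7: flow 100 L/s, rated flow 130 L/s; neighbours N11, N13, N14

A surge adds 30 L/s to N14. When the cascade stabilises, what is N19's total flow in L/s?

Round 1 — N14 at 170 > 160. N14 seizes.
  N14 sheds 170 L/s to N7: 170 each.
    N7: 100+170 = 270 > 130
Round 2 — N7 seizes.
  N7 sheds 270 L/s to N11, N13: 135 each.
    N11: 10+135 = 145 > 70
    N13: 30+135 = 165 > 90
Round 3 — N11, N13 seize.
  N11 sheds 145 L/s to N18, N3: 72 each (1 lost).
    N18: 10+72 = 82 > 80
    N3: 10+72 = 82 > 70
  N13 sheds 165 L/s: no online neighbours, lost.
Round 4 — N18, N3 seize.
  N18 sheds 82 L/s: no online neighbours, lost.
  N3 sheds 82 L/s to N10, N19: 41 each.
    N10: 90+41 = 131 ≤ 140
    N19: 10+41 = 51 ≤ 70
No further seizures.

51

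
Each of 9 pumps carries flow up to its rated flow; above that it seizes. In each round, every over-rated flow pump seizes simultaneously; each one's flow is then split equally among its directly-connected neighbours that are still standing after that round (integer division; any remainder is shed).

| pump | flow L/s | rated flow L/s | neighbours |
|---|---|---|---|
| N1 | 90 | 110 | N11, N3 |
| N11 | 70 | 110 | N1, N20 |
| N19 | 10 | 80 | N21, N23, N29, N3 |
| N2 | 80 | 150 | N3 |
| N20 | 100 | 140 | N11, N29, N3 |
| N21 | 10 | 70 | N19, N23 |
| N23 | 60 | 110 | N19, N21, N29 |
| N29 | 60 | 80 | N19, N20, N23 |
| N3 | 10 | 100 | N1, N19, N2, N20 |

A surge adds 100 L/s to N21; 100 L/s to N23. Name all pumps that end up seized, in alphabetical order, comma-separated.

Round 1 — N21 at 110 > 70; N23 at 160 > 110. N21, N23 seize.
  N21 sheds 110 L/s to N19: 110 each.
    N19: 10+110 = 120 > 80
  N23 sheds 160 L/s to N19, N29: 80 each.
    N19: 120+80 = 200 > 80
    N29: 60+80 = 140 > 80
Round 2 — N19, N29 seize.
  N19 sheds 200 L/s to N3: 200 each.
    N3: 10+200 = 210 > 100
  N29 sheds 140 L/s to N20: 140 each.
    N20: 100+140 = 240 > 140
Round 3 — N20, N3 seize.
  N20 sheds 240 L/s to N11: 240 each.
    N11: 70+240 = 310 > 110
  N3 sheds 210 L/s to N1, N2: 105 each.
    N1: 90+105 = 195 > 110
    N2: 80+105 = 185 > 150
Round 4 — N1, N11, N2 seize.
  N1 sheds 195 L/s: no online neighbours, lost.
  N11 sheds 310 L/s: no online neighbours, lost.
  N2 sheds 185 L/s: no online neighbours, lost.
No further seizures.

N1, N11, N19, N2, N20, N21, N23, N29, N3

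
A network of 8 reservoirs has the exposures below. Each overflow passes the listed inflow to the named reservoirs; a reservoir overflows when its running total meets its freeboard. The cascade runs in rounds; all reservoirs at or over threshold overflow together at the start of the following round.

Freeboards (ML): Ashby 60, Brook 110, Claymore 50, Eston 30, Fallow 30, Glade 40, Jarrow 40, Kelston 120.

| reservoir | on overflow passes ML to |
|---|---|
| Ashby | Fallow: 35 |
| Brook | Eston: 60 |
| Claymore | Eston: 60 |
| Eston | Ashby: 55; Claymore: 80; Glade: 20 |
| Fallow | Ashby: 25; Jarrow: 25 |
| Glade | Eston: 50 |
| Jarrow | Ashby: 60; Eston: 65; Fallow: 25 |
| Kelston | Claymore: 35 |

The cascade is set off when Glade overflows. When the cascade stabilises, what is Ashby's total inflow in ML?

55

Round 1 — Glade overflows (initial).
  Eston: +50 → 50 ≥ 30
Round 2 — Eston overflows.
  Ashby: +55 → 55 < 60
  Claymore: +80 → 80 ≥ 50
Round 3 — Claymore overflows.
No further overflows.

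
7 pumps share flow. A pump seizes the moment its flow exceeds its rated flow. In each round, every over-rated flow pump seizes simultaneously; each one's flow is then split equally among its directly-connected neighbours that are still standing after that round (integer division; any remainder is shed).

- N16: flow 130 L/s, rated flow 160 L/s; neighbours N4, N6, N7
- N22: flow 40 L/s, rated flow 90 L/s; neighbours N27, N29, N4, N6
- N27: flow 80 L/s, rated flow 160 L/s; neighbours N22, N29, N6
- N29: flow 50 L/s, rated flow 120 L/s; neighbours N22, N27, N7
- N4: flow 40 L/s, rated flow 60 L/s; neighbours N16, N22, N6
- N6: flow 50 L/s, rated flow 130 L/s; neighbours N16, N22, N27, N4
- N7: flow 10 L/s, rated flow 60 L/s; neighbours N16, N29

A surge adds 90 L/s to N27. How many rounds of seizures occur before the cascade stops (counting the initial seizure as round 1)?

Round 1 — N27 at 170 > 160. N27 seizes.
  N27 sheds 170 L/s to N22, N29, N6: 56 each (2 lost).
    N22: 40+56 = 96 > 90
    N29: 50+56 = 106 ≤ 120
    N6: 50+56 = 106 ≤ 130
Round 2 — N22 seizes.
  N22 sheds 96 L/s to N29, N4, N6: 32 each.
    N29: 106+32 = 138 > 120
    N4: 40+32 = 72 > 60
    N6: 106+32 = 138 > 130
Round 3 — N29, N4, N6 seize.
  N29 sheds 138 L/s to N7: 138 each.
    N7: 10+138 = 148 > 60
  N4 sheds 72 L/s to N16: 72 each.
    N16: 130+72 = 202 > 160
  N6 sheds 138 L/s to N16: 138 each.
    N16: 202+138 = 340 > 160
Round 4 — N16, N7 seize.
  N16 sheds 340 L/s: no online neighbours, lost.
  N7 sheds 148 L/s: no online neighbours, lost.
No further seizures.

4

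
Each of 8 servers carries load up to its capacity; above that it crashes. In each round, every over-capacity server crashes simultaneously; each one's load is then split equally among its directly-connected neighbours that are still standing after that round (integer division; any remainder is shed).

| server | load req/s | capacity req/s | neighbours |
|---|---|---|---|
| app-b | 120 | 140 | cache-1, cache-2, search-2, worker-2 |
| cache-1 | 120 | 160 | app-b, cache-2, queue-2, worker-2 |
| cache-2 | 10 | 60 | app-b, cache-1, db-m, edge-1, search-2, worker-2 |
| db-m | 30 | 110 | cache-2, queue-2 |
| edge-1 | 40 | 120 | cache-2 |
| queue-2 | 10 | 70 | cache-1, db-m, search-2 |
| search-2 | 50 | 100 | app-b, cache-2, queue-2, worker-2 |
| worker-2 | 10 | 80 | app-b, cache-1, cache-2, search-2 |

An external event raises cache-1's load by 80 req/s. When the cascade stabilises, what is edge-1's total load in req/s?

98

Round 1 — cache-1 at 200 > 160. cache-1 crashes.
  cache-1 sheds 200 req/s to app-b, cache-2, queue-2, worker-2: 50 each.
    app-b: 120+50 = 170 > 140
    cache-2: 10+50 = 60 ≤ 60
    queue-2: 10+50 = 60 ≤ 70
    worker-2: 10+50 = 60 ≤ 80
Round 2 — app-b crashes.
  app-b sheds 170 req/s to cache-2, search-2, worker-2: 56 each (2 lost).
    cache-2: 60+56 = 116 > 60
    search-2: 50+56 = 106 > 100
    worker-2: 60+56 = 116 > 80
Round 3 — cache-2, search-2, worker-2 crash.
  cache-2 sheds 116 req/s to db-m, edge-1: 58 each.
    db-m: 30+58 = 88 ≤ 110
    edge-1: 40+58 = 98 ≤ 120
  search-2 sheds 106 req/s to queue-2: 106 each.
    queue-2: 60+106 = 166 > 70
  worker-2 sheds 116 req/s: no online neighbours, lost.
Round 4 — queue-2 crashes.
  queue-2 sheds 166 req/s to db-m: 166 each.
    db-m: 88+166 = 254 > 110
Round 5 — db-m crashes.
  db-m sheds 254 req/s: no online neighbours, lost.
No further crashes.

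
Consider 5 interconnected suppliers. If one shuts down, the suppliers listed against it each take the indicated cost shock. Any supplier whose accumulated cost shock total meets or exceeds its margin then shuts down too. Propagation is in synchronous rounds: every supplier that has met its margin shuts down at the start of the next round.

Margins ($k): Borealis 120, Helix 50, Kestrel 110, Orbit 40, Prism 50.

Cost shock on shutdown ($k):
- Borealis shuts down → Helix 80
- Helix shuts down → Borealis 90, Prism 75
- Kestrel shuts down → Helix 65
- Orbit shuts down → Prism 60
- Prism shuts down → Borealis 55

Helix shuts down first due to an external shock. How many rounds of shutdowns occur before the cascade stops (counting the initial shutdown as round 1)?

Round 1 — Helix shuts down (initial).
  Borealis: +90 → 90 < 120
  Prism: +75 → 75 ≥ 50
Round 2 — Prism shuts down.
  Borealis: +55 → 145 ≥ 120
Round 3 — Borealis shuts down.
No further shutdowns.

3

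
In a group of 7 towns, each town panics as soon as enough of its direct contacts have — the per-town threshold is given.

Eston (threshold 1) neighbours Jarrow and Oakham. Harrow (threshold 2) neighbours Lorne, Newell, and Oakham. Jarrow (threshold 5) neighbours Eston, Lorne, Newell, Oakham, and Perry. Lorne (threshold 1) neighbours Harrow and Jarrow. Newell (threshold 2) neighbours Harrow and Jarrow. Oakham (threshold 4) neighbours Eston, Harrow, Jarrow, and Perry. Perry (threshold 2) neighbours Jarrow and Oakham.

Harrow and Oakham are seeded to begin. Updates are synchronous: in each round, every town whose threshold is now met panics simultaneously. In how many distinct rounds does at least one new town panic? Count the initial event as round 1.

Round 1 — Harrow, Oakham panic (initial).
Round 2 — checking thresholds:
  Eston: 1 of 2 neighbours ≥ 1, panics.
  Jarrow: 1 of 5 neighbours < 5, below threshold.
  Lorne: 1 of 2 neighbours ≥ 1, panics.
  Newell: 1 of 2 neighbours < 2, below threshold.
  Perry: 1 of 2 neighbours < 2, below threshold.
Round 3 — no new panics; cascade stops.

2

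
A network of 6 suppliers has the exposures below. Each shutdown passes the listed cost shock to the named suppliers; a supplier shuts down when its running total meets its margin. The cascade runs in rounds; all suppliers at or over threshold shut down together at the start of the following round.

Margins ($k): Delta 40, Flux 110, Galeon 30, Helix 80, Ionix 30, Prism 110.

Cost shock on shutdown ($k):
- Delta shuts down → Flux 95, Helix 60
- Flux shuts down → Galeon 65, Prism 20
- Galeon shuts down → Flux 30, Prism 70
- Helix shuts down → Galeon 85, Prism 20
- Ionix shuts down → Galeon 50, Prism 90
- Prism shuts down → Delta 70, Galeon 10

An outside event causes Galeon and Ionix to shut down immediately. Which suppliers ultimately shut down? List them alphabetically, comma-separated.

Round 1 — Galeon, Ionix shut down (initial).
  Flux: +30 → 30 < 110
  Prism: +70+90 → 160 ≥ 110
Round 2 — Prism shuts down.
  Delta: +70 → 70 ≥ 40
Round 3 — Delta shuts down.
  Flux: +95 → 125 ≥ 110
  Helix: +60 → 60 < 80
Round 4 — Flux shuts down.
No further shutdowns.

Delta, Flux, Galeon, Ionix, Prism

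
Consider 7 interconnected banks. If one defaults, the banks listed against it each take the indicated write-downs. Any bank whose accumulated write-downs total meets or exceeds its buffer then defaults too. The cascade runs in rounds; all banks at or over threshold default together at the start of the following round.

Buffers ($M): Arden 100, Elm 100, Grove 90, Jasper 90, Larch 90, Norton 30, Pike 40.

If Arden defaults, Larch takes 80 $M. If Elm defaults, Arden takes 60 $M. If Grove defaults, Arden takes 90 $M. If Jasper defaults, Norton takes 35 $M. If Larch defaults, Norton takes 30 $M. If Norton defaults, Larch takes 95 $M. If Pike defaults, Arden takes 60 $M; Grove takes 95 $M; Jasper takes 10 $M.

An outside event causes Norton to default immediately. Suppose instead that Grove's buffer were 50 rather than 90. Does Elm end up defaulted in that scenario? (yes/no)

no

With Grove's buffer at 50:
Round 1 — Norton defaults (initial).
  Larch: +95 → 95 ≥ 90
Round 2 — Larch defaults.
No further defaults.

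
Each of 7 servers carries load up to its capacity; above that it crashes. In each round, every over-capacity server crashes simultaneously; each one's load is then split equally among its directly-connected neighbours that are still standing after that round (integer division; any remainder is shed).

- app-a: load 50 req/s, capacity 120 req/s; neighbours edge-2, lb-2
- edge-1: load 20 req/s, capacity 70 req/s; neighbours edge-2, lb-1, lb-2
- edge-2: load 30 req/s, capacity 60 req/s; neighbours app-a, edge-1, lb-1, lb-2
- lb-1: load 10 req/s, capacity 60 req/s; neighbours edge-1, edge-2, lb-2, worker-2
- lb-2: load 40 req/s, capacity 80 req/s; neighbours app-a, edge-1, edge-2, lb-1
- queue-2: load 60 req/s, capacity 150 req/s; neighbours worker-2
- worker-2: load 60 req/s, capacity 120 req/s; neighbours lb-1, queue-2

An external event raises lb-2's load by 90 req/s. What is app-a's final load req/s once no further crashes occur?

Round 1 — lb-2 at 130 > 80. lb-2 crashes.
  lb-2 sheds 130 req/s to app-a, edge-1, edge-2, lb-1: 32 each (2 lost).
    app-a: 50+32 = 82 ≤ 120
    edge-1: 20+32 = 52 ≤ 70
    edge-2: 30+32 = 62 > 60
    lb-1: 10+32 = 42 ≤ 60
Round 2 — edge-2 crashes.
  edge-2 sheds 62 req/s to app-a, edge-1, lb-1: 20 each (2 lost).
    app-a: 82+20 = 102 ≤ 120
    edge-1: 52+20 = 72 > 70
    lb-1: 42+20 = 62 > 60
Round 3 — edge-1, lb-1 crash.
  edge-1 sheds 72 req/s: no online neighbours, lost.
  lb-1 sheds 62 req/s to worker-2: 62 each.
    worker-2: 60+62 = 122 > 120
Round 4 — worker-2 crashes.
  worker-2 sheds 122 req/s to queue-2: 122 each.
    queue-2: 60+122 = 182 > 150
Round 5 — queue-2 crashes.
  queue-2 sheds 182 req/s: no online neighbours, lost.
No further crashes.

102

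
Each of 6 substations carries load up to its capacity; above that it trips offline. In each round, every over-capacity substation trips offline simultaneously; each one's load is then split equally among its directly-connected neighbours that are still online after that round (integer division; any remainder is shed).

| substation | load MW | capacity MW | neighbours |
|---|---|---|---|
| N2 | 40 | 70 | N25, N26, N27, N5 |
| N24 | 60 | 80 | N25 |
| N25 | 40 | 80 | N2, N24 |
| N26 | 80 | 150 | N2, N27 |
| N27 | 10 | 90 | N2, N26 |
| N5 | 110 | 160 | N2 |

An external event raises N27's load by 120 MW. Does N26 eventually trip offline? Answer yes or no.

Round 1 — N27 at 130 > 90. N27 trips offline.
  N27 sheds 130 MW to N2, N26: 65 each.
    N2: 40+65 = 105 > 70
    N26: 80+65 = 145 ≤ 150
Round 2 — N2 trips offline.
  N2 sheds 105 MW to N25, N26, N5: 35 each.
    N25: 40+35 = 75 ≤ 80
    N26: 145+35 = 180 > 150
    N5: 110+35 = 145 ≤ 160
Round 3 — N26 trips offline.
  N26 sheds 180 MW: no online neighbours, lost.
No further trips.

yes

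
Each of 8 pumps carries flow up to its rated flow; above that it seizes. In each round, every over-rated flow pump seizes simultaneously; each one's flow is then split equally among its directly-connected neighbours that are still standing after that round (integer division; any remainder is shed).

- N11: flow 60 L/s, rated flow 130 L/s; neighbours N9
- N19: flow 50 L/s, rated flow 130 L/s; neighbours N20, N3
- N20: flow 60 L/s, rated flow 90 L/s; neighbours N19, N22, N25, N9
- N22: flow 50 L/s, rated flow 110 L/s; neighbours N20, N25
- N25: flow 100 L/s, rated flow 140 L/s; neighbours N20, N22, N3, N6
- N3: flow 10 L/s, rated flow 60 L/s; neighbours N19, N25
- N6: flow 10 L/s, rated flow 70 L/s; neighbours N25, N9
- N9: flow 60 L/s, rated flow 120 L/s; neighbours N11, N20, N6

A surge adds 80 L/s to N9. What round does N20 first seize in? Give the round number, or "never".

2

Round 1 — N9 at 140 > 120. N9 seizes.
  N9 sheds 140 L/s to N11, N20, N6: 46 each (2 lost).
    N11: 60+46 = 106 ≤ 130
    N20: 60+46 = 106 > 90
    N6: 10+46 = 56 ≤ 70
Round 2 — N20 seizes.
  N20 sheds 106 L/s to N19, N22, N25: 35 each (1 lost).
    N19: 50+35 = 85 ≤ 130
    N22: 50+35 = 85 ≤ 110
    N25: 100+35 = 135 ≤ 140
No further seizures.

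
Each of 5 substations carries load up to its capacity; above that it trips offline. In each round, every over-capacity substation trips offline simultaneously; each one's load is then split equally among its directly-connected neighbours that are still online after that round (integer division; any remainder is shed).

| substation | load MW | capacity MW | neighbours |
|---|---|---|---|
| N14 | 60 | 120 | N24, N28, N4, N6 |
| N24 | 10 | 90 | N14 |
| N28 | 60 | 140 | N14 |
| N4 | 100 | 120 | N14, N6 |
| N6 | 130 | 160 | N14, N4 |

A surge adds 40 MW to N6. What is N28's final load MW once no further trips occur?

132

Round 1 — N6 at 170 > 160. N6 trips offline.
  N6 sheds 170 MW to N14, N4: 85 each.
    N14: 60+85 = 145 > 120
    N4: 100+85 = 185 > 120
Round 2 — N14, N4 trip offline.
  N14 sheds 145 MW to N24, N28: 72 each (1 lost).
    N24: 10+72 = 82 ≤ 90
    N28: 60+72 = 132 ≤ 140
  N4 sheds 185 MW: no online neighbours, lost.
No further trips.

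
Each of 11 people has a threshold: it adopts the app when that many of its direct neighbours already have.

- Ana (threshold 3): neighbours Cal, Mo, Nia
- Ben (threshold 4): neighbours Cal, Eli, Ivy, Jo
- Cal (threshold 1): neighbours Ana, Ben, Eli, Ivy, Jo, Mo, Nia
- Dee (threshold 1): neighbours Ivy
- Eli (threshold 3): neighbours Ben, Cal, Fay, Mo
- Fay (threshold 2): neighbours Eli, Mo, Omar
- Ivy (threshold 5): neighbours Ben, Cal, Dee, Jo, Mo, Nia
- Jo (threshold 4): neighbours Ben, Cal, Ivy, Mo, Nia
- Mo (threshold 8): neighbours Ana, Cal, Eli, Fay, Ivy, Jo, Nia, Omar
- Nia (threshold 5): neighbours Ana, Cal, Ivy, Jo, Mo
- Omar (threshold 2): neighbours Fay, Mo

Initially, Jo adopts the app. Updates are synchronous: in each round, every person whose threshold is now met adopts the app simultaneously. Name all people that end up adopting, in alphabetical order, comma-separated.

Round 1 — Jo adopts the app (initial).
Round 2 — checking thresholds:
  Ben: 1 of 4 neighbours < 4, holds.
  Cal: 1 of 7 neighbours ≥ 1, adopts the app.
  Ivy: 1 of 6 neighbours < 5, holds.
  Mo: 1 of 8 neighbours < 8, holds.
  Nia: 1 of 5 neighbours < 5, holds.
Round 3 — no new adoptions; cascade stops.

Cal, Jo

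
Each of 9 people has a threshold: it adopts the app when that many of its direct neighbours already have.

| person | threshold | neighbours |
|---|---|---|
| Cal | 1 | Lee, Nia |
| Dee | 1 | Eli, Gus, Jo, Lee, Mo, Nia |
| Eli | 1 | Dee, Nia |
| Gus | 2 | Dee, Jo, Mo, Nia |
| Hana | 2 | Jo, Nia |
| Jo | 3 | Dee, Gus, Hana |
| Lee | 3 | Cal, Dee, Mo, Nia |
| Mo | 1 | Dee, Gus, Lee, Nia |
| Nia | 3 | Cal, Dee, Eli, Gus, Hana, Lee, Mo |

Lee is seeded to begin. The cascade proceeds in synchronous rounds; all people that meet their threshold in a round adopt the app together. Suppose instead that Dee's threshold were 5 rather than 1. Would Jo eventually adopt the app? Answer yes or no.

no

With Dee's threshold at 5:
Round 1 — Lee adopts the app (initial).
Round 2 — checking thresholds:
  Cal: 1 of 2 neighbours ≥ 1, adopts the app.
  Dee: 1 of 6 neighbours < 5, below threshold.
  Mo: 1 of 4 neighbours ≥ 1, adopts the app.
  Nia: 1 of 7 neighbours < 3, below threshold.
Round 3 — checking thresholds:
  Dee: 2 of 6 neighbours < 5, below threshold.
  Gus: 1 of 4 neighbours < 2, below threshold.
  Nia: 3 of 7 neighbours ≥ 3, adopts the app.
Round 4 — checking thresholds:
  Dee: 3 of 6 neighbours < 5, below threshold.
  Eli: 1 of 2 neighbours ≥ 1, adopts the app.
  Gus: 2 of 4 neighbours ≥ 2, adopts the app.
  Hana: 1 of 2 neighbours < 2, below threshold.
Round 5 — checking thresholds:
  Dee: 5 of 6 neighbours ≥ 5, adopts the app.
  Hana: 1 of 2 neighbours < 2, below threshold.
  Jo: 1 of 3 neighbours < 3, below threshold.
Round 6 — no new adoptions; cascade stops.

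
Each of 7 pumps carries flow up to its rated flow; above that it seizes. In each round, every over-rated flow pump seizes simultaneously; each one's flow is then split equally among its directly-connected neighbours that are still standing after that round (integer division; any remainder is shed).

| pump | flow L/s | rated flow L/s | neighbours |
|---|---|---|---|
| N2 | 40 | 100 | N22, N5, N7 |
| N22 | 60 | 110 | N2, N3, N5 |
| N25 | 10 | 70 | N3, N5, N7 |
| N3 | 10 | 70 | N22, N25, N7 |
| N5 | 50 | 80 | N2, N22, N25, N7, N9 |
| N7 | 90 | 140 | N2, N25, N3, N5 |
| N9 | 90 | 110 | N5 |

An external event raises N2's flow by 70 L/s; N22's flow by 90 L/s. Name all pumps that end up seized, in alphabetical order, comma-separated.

Round 1 — N2 at 110 > 100; N22 at 150 > 110. N2, N22 seize.
  N2 sheds 110 L/s to N5, N7: 55 each.
    N5: 50+55 = 105 > 80
    N7: 90+55 = 145 > 140
  N22 sheds 150 L/s to N3, N5: 75 each.
    N3: 10+75 = 85 > 70
    N5: 105+75 = 180 > 80
Round 2 — N3, N5, N7 seize.
  N3 sheds 85 L/s to N25: 85 each.
    N25: 10+85 = 95 > 70
  N5 sheds 180 L/s to N25, N9: 90 each.
    N25: 95+90 = 185 > 70
    N9: 90+90 = 180 > 110
  N7 sheds 145 L/s to N25: 145 each.
    N25: 185+145 = 330 > 70
Round 3 — N25, N9 seize.
  N25 sheds 330 L/s: no online neighbours, lost.
  N9 sheds 180 L/s: no online neighbours, lost.
No further seizures.

N2, N22, N25, N3, N5, N7, N9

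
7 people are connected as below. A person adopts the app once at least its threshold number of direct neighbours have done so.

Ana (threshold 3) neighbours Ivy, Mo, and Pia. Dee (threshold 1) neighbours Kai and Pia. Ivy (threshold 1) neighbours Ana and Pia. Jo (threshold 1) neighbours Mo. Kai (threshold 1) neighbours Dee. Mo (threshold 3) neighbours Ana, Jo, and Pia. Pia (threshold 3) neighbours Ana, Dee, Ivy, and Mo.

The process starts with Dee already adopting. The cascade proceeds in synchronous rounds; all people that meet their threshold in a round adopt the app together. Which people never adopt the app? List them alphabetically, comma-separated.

Round 1 — Dee adopts the app (initial).
Round 2 — checking thresholds:
  Kai: 1 of 1 neighbours ≥ 1, adopts the app.
  Pia: 1 of 4 neighbours < 3, not yet.
Round 3 — no new adoptions; cascade stops.

Ana, Ivy, Jo, Mo, Pia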